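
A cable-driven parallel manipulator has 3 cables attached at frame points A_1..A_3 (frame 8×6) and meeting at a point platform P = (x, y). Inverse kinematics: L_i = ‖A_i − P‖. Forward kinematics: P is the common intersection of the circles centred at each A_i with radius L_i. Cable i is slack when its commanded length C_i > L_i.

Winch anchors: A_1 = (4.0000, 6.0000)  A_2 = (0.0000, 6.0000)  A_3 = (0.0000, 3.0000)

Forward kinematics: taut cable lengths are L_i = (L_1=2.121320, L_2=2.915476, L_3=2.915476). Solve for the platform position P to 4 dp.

expand ‖A_i−P‖²=L_i² and subtract eq 1 (q_i ≔ ‖A_i‖²−L_i²)
q_1 = 16.0000+36.0000−4.5000 = 47.5000
eq1−eq2 → [8.0000  0.0000]·P = 20.0000
eq1−eq3 → [8.0000  6.0000]·P = 47.0000
2×2 solve → P = (2.5000, 4.5000)

(2.5000, 4.5000)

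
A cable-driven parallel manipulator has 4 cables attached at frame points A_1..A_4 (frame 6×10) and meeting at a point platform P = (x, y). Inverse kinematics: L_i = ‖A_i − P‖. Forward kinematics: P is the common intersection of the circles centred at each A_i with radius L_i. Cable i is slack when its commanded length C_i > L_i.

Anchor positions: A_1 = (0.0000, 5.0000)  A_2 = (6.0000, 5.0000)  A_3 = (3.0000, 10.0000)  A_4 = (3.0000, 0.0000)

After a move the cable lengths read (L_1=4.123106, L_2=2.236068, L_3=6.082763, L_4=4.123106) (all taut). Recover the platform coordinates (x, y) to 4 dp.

(4.0000, 4.0000)

each cable: (A_i−P)·(A_i−P) = L_i²; let c_i = ‖A_i‖²−L_i²
c_1 = 0.0000+25.0000−17.0000 = 8.0000
row 1: -12.0000x + 0.0000y = -48.0000  (c_2=56.0000)
row 2: -6.0000x − 10.0000y = -64.0000  (c_3=72.0000)
row 3: -6.0000x + 10.0000y = 16.0000  (c_4=-8.0000)
Cramer on rows 1–2 → x = 4.0000, y = 4.0000
check cable 4: ‖A_4−P‖² = 17.0000 ≈ L_4² = 17.0000 ✓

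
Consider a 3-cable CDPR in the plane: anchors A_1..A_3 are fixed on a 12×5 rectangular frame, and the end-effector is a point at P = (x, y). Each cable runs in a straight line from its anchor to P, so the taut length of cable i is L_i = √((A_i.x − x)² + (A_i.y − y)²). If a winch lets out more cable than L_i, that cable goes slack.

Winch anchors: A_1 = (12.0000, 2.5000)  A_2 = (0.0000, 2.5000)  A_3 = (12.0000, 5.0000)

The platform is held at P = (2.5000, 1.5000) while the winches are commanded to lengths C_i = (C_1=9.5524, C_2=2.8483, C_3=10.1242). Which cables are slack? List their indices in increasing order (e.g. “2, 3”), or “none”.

2

i=1: geometric 9.5525 vs commanded 9.5524 ⇒ taut
i=2: geometric 2.6926 vs commanded 2.8483 ⇒ slack
i=3: geometric 10.1242 vs commanded 10.1242 ⇒ taut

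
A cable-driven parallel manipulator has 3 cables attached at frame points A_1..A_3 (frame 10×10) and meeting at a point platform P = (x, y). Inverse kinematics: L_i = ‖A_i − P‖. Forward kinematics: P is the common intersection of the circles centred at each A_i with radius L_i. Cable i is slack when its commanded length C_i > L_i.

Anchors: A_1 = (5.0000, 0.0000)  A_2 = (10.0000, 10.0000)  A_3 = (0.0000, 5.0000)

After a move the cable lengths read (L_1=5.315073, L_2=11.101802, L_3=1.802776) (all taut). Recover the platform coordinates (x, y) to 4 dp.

(1.0000, 3.5000)

circle eqns → linear via eq_j − eq_1; set q_j = A_j·A_j − L_j²
q_1 = 25.0000+0.0000−28.2500 = -3.2500
-10.0000·x − 20.0000·y = q_1−q_2 = -80.0000
10.0000·x − 10.0000·y = q_1−q_3 = -25.0000
solve first two rows → x=1.0000, y=3.5000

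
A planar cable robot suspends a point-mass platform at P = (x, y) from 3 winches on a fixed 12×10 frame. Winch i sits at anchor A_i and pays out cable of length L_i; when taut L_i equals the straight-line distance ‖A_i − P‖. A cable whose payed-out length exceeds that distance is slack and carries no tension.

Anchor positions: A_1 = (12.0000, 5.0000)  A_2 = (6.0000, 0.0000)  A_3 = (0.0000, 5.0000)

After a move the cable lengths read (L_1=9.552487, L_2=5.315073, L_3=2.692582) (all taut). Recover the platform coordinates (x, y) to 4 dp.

expand ‖A_i−P‖²=L_i² and subtract eq 1 (q_i ≔ ‖A_i‖²−L_i²)
q_1 = 144.0000+25.0000−91.2500 = 77.7500
eq1−eq2 → [12.0000  10.0000]·P = 70.0000
eq1−eq3 → [24.0000  0.0000]·P = 60.0000
2×2 solve → P = (2.5000, 4.0000)

(2.5000, 4.0000)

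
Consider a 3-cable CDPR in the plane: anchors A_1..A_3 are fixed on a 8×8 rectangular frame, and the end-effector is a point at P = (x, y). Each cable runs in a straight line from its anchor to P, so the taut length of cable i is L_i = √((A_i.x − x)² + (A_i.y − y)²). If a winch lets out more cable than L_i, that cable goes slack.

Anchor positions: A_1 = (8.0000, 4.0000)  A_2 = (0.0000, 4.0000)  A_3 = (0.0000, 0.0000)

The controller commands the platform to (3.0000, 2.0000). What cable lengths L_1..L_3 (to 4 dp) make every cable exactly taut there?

(5.3852, 3.6056, 3.6056)

cable 1: Δx=5.0000, Δy=2.0000; L_1 = √(Δx²+Δy²) = 5.3852
cable 2: Δx=-3.0000, Δy=2.0000; L_2 = √(Δx²+Δy²) = 3.6056
cable 3: Δx=-3.0000, Δy=-2.0000; L_3 = √(Δx²+Δy²) = 3.6056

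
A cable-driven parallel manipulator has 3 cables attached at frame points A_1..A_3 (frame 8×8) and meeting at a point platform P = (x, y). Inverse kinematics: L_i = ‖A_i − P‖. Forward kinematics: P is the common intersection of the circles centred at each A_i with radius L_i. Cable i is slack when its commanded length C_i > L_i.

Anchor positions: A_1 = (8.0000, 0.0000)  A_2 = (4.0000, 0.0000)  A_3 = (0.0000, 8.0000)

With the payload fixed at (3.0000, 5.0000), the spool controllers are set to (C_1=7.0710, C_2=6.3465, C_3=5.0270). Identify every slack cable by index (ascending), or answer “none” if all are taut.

2, 3

cable 1: L_1 = ‖A_1−P‖ = 7.0711;  C_1 = 7.0710 → taut
cable 2: L_2 = ‖A_2−P‖ = 5.0990;  C_2 = 6.3465 → slack
cable 3: L_3 = ‖A_3−P‖ = 4.2426;  C_3 = 5.0270 → slack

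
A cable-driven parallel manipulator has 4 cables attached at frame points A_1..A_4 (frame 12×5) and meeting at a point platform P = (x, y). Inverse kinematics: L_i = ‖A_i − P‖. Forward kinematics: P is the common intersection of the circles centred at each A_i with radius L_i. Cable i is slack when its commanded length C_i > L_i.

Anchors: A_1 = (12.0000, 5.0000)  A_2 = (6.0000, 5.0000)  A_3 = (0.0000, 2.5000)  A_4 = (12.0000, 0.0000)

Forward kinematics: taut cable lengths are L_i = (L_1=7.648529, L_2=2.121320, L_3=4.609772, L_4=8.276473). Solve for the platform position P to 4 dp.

(4.5000, 3.5000)

expand ‖A_i−P‖²=L_i² and subtract eq 1 (q_i ≔ ‖A_i‖²−L_i²)
q_1 = 144.0000+25.0000−58.5000 = 110.5000
eq1−eq2 → [12.0000  0.0000]·P = 54.0000
eq1−eq3 → [24.0000  5.0000]·P = 125.5000
eq1−eq4 → [0.0000  10.0000]·P = 35.0000
2×2 solve → P = (4.5000, 3.5000)
check cable 4: ‖A_4−P‖² = 68.5000 ≈ L_4² = 68.5000 ✓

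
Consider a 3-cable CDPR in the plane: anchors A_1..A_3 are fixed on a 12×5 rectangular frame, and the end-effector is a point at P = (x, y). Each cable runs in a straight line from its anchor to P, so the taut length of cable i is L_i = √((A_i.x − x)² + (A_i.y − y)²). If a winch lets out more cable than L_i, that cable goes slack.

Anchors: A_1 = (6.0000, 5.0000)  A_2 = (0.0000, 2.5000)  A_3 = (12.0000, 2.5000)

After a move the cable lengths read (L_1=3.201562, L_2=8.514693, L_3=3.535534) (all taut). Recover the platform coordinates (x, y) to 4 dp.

expand ‖A_i−P‖²=L_i² and subtract eq 1 (k_i ≔ ‖A_i‖²−L_i²)
k_1 = 36.0000+25.0000−10.2500 = 50.7500
eq1−eq2 → [12.0000  5.0000]·P = 117.0000
eq1−eq3 → [-12.0000  5.0000]·P = -87.0000
2×2 solve → P = (8.5000, 3.0000)

(8.5000, 3.0000)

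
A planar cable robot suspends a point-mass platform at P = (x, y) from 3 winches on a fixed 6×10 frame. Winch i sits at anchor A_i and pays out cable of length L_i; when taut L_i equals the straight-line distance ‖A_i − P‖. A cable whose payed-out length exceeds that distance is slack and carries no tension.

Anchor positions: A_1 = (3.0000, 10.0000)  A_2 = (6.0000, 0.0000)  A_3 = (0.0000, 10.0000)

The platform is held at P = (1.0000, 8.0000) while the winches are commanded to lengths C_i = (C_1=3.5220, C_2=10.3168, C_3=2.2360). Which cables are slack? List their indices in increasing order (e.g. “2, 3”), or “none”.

1, 2

cable 1: L_1 = ‖A_1−P‖ = 2.8284;  C_1 = 3.5220 → slack
cable 2: L_2 = ‖A_2−P‖ = 9.4340;  C_2 = 10.3168 → slack
cable 3: L_3 = ‖A_3−P‖ = 2.2361;  C_3 = 2.2360 → taut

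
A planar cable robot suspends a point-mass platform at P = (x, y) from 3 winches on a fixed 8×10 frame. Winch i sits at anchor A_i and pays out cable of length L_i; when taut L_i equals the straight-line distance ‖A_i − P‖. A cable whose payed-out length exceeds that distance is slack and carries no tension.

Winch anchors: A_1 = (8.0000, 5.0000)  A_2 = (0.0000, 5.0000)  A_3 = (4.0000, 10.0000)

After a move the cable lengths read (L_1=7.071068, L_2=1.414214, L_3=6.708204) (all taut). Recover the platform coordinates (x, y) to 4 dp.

(1.0000, 4.0000)

each cable: (A_i−P)·(A_i−P) = L_i²; let q_i = ‖A_i‖²−L_i²
q_1 = 64.0000+25.0000−50.0000 = 39.0000
row 1: 16.0000x + 0.0000y = 16.0000  (q_2=23.0000)
row 2: 8.0000x − 10.0000y = -32.0000  (q_3=71.0000)
Cramer on rows 1–2 → x = 1.0000, y = 4.0000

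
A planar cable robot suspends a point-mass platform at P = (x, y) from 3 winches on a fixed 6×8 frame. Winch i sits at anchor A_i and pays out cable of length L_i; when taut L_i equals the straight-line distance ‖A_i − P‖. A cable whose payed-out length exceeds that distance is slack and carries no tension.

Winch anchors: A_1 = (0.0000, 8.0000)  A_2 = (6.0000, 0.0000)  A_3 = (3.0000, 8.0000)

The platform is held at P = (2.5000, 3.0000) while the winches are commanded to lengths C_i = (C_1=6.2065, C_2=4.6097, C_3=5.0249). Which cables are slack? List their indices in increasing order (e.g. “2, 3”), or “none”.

1

cable 1: L_1 = ‖A_1−P‖ = 5.5902;  C_1 = 6.2065 → slack
cable 2: L_2 = ‖A_2−P‖ = 4.6098;  C_2 = 4.6097 → taut
cable 3: L_3 = ‖A_3−P‖ = 5.0249;  C_3 = 5.0249 → taut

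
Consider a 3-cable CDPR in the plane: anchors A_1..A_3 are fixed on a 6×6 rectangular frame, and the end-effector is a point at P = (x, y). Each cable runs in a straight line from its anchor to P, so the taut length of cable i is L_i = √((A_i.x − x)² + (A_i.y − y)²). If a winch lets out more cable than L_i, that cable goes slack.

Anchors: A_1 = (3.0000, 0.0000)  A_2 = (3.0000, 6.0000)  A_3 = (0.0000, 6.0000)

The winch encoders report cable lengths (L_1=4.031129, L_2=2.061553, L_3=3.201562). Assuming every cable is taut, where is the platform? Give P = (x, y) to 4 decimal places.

circle eqns → linear via eq_j − eq_1; set k_j = A_j·A_j − L_j²
k_1 = 9.0000+0.0000−16.2500 = -7.2500
0.0000·x − 12.0000·y = k_1−k_2 = -48.0000
6.0000·x − 12.0000·y = k_1−k_3 = -33.0000
solve first two rows → x=2.5000, y=4.0000

(2.5000, 4.0000)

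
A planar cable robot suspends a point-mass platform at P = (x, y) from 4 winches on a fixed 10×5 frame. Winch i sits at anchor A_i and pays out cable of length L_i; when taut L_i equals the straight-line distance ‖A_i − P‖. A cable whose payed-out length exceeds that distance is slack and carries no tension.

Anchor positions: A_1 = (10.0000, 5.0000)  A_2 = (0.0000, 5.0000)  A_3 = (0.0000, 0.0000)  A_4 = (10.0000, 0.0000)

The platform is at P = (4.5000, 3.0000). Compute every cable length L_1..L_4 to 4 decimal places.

L_1 = √((10.0000−4.5000)² + (5.0000−3.0000)²) = 5.8523
L_2 = √((0.0000−4.5000)² + (5.0000−3.0000)²) = 4.9244
L_3 = √((0.0000−4.5000)² + (0.0000−3.0000)²) = 5.4083
L_4 = √((10.0000−4.5000)² + (0.0000−3.0000)²) = 6.2650

(5.8523, 4.9244, 5.4083, 6.2650)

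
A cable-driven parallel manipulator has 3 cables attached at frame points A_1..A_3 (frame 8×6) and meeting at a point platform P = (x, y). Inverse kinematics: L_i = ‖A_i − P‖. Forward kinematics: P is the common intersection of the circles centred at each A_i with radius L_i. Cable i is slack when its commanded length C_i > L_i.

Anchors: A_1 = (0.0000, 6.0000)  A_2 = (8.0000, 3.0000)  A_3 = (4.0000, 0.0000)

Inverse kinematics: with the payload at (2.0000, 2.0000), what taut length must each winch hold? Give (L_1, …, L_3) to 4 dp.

(4.4721, 6.0828, 2.8284)

L_1: Δ = A_1−P = (-2.0000, 4.0000) → ‖Δ‖ = √20.0000 = 4.4721
L_2: Δ = A_2−P = (6.0000, 1.0000) → ‖Δ‖ = √37.0000 = 6.0828
L_3: Δ = A_3−P = (2.0000, -2.0000) → ‖Δ‖ = √8.0000 = 2.8284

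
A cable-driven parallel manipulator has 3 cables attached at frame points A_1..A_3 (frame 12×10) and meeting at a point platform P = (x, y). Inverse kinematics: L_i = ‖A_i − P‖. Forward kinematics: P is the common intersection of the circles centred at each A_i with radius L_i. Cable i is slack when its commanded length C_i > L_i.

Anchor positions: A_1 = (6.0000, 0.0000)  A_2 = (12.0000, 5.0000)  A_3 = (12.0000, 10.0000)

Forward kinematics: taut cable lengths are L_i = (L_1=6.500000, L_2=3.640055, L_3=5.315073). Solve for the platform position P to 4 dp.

(8.5000, 6.0000)

expand ‖A_i−P‖²=L_i² and subtract eq 1 (k_i ≔ ‖A_i‖²−L_i²)
k_1 = 36.0000+0.0000−42.2500 = -6.2500
eq1−eq2 → [-12.0000  -10.0000]·P = -162.0000
eq1−eq3 → [-12.0000  -20.0000]·P = -222.0000
2×2 solve → P = (8.5000, 6.0000)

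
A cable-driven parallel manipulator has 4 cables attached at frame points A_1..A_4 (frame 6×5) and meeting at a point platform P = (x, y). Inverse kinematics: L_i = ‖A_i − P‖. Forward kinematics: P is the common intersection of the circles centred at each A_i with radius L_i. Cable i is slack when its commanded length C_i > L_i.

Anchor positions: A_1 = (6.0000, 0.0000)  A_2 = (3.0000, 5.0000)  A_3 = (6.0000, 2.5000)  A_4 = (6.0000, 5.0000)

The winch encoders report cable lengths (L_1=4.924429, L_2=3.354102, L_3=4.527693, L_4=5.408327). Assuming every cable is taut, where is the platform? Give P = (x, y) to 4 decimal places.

each cable: (A_i−P)·(A_i−P) = L_i²; let k_i = ‖A_i‖²−L_i²
k_1 = 36.0000+0.0000−24.2500 = 11.7500
row 1: 6.0000x − 10.0000y = -11.0000  (k_2=22.7500)
row 2: 0.0000x − 5.0000y = -10.0000  (k_3=21.7500)
row 3: 0.0000x − 10.0000y = -20.0000  (k_4=31.7500)
Cramer on rows 1–2 → x = 1.5000, y = 2.0000
check cable 4: ‖A_4−P‖² = 29.2500 ≈ L_4² = 29.2500 ✓

(1.5000, 2.0000)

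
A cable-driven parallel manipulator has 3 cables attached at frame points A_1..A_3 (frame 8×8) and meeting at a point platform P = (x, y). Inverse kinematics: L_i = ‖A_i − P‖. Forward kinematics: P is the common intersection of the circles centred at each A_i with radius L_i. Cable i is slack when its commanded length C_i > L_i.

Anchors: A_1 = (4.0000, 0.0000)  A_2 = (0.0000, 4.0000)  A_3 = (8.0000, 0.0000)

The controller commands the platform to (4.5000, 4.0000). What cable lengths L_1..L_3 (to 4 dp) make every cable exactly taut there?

(4.0311, 4.5000, 5.3151)

cable 1: Δx=-0.5000, Δy=-4.0000; L_1 = √(Δx²+Δy²) = 4.0311
cable 2: Δx=-4.5000, Δy=0.0000; L_2 = √(Δx²+Δy²) = 4.5000
cable 3: Δx=3.5000, Δy=-4.0000; L_3 = √(Δx²+Δy²) = 5.3151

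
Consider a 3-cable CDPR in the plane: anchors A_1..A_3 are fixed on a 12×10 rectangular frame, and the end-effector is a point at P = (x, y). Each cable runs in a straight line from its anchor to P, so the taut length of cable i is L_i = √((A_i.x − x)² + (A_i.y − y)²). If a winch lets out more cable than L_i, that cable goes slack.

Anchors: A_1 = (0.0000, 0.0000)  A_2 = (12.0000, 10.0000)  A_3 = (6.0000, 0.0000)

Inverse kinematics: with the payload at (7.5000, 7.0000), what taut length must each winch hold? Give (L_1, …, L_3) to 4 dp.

(10.2591, 5.4083, 7.1589)

cable 1: Δx=-7.5000, Δy=-7.0000; L_1 = √(Δx²+Δy²) = 10.2591
cable 2: Δx=4.5000, Δy=3.0000; L_2 = √(Δx²+Δy²) = 5.4083
cable 3: Δx=-1.5000, Δy=-7.0000; L_3 = √(Δx²+Δy²) = 7.1589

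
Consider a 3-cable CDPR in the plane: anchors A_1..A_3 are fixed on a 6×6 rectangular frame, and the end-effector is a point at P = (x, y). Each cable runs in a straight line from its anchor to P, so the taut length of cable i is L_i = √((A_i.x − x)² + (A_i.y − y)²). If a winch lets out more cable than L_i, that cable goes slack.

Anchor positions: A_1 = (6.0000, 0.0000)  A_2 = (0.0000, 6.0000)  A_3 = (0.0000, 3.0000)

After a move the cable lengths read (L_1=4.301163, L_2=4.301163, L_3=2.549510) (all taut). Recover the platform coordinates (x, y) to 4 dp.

expand ‖A_i−P‖²=L_i² and subtract eq 1 (k_i ≔ ‖A_i‖²−L_i²)
k_1 = 36.0000+0.0000−18.5000 = 17.5000
eq1−eq2 → [12.0000  -12.0000]·P = 0.0000
eq1−eq3 → [12.0000  -6.0000]·P = 15.0000
2×2 solve → P = (2.5000, 2.5000)

(2.5000, 2.5000)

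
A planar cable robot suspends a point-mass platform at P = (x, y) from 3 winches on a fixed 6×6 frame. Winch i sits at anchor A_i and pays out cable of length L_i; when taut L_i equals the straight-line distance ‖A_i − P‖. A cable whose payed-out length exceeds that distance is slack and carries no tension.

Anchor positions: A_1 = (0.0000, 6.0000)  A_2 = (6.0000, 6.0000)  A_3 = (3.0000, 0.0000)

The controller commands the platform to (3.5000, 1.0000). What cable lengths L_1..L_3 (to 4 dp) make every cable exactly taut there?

(6.1033, 5.5902, 1.1180)

cable 1: Δx=-3.5000, Δy=5.0000; L_1 = √(Δx²+Δy²) = 6.1033
cable 2: Δx=2.5000, Δy=5.0000; L_2 = √(Δx²+Δy²) = 5.5902
cable 3: Δx=-0.5000, Δy=-1.0000; L_3 = √(Δx²+Δy²) = 1.1180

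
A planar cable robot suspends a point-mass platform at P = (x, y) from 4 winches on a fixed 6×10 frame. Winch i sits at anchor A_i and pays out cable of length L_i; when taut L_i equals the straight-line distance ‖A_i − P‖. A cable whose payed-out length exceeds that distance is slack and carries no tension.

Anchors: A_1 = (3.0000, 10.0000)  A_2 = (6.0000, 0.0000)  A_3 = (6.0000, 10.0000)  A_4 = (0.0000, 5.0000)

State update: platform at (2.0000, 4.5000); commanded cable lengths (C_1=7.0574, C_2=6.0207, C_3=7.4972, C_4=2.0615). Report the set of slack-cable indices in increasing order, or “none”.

i=1: geometric 5.5902 vs commanded 7.0574 ⇒ slack
i=2: geometric 6.0208 vs commanded 6.0207 ⇒ taut
i=3: geometric 6.8007 vs commanded 7.4972 ⇒ slack
i=4: geometric 2.0616 vs commanded 2.0615 ⇒ taut

1, 3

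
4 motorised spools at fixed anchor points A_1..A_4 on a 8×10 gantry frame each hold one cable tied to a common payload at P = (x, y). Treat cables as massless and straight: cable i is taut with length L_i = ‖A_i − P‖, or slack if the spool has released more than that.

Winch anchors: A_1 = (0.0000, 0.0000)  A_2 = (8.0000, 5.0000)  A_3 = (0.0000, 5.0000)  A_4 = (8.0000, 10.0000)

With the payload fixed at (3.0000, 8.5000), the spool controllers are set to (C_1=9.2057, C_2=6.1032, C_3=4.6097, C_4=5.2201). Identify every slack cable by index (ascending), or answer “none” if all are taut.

1

i=1: geometric 9.0139 vs commanded 9.2057 ⇒ slack
i=2: geometric 6.1033 vs commanded 6.1032 ⇒ taut
i=3: geometric 4.6098 vs commanded 4.6097 ⇒ taut
i=4: geometric 5.2202 vs commanded 5.2201 ⇒ taut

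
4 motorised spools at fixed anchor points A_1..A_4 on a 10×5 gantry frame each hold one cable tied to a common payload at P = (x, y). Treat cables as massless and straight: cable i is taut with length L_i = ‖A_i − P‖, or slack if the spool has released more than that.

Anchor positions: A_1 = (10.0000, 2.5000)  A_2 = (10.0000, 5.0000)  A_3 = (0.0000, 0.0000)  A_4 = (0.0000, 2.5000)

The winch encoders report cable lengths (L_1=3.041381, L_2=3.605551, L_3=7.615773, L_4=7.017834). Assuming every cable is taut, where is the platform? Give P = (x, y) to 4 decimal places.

each cable: (A_i−P)·(A_i−P) = L_i²; let q_i = ‖A_i‖²−L_i²
q_1 = 100.0000+6.2500−9.2500 = 97.0000
row 1: 0.0000x − 5.0000y = -15.0000  (q_2=112.0000)
row 2: 20.0000x + 5.0000y = 155.0000  (q_3=-58.0000)
row 3: 20.0000x + 0.0000y = 140.0000  (q_4=-43.0000)
Cramer on rows 1–2 → x = 7.0000, y = 3.0000
check cable 4: ‖A_4−P‖² = 49.2500 ≈ L_4² = 49.2500 ✓

(7.0000, 3.0000)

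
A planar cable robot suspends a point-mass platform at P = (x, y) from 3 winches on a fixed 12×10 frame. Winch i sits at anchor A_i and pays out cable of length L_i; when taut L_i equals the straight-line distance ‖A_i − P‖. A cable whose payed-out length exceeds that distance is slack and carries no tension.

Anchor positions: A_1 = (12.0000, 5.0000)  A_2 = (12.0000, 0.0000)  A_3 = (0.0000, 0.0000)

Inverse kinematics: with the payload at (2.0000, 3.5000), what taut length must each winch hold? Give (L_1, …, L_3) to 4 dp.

(10.1119, 10.5948, 4.0311)

L_1 = √((12.0000−2.0000)² + (5.0000−3.5000)²) = 10.1119
L_2 = √((12.0000−2.0000)² + (0.0000−3.5000)²) = 10.5948
L_3 = √((0.0000−2.0000)² + (0.0000−3.5000)²) = 4.0311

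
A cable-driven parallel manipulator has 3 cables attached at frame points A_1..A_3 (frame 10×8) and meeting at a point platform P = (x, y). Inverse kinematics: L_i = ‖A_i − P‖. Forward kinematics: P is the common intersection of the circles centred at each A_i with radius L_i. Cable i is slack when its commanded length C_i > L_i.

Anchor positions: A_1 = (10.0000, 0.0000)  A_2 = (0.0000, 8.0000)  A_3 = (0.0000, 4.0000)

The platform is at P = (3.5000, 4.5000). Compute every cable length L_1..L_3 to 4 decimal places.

L_1: Δ = A_1−P = (6.5000, -4.5000) → ‖Δ‖ = √62.5000 = 7.9057
L_2: Δ = A_2−P = (-3.5000, 3.5000) → ‖Δ‖ = √24.5000 = 4.9497
L_3: Δ = A_3−P = (-3.5000, -0.5000) → ‖Δ‖ = √12.5000 = 3.5355

(7.9057, 4.9497, 3.5355)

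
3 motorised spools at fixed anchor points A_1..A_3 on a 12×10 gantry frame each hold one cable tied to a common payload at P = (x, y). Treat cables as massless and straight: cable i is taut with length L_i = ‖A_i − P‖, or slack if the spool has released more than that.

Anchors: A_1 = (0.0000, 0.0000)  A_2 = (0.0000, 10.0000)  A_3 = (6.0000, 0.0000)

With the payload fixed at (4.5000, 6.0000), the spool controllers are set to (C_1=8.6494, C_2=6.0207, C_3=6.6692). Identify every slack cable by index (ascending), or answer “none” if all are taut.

cable 1: L_1 = ‖A_1−P‖ = 7.5000;  C_1 = 8.6494 → slack
cable 2: L_2 = ‖A_2−P‖ = 6.0208;  C_2 = 6.0207 → taut
cable 3: L_3 = ‖A_3−P‖ = 6.1847;  C_3 = 6.6692 → slack

1, 3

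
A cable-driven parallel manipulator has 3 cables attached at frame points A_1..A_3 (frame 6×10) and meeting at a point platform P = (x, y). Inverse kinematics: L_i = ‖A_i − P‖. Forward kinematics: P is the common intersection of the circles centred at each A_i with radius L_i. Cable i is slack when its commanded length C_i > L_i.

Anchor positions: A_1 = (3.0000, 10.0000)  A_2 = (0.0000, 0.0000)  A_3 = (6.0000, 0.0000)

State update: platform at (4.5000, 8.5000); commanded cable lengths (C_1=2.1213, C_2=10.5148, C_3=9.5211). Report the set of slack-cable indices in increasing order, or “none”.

2, 3

cable 1: L_1 = ‖A_1−P‖ = 2.1213;  C_1 = 2.1213 → taut
cable 2: L_2 = ‖A_2−P‖ = 9.6177;  C_2 = 10.5148 → slack
cable 3: L_3 = ‖A_3−P‖ = 8.6313;  C_3 = 9.5211 → slack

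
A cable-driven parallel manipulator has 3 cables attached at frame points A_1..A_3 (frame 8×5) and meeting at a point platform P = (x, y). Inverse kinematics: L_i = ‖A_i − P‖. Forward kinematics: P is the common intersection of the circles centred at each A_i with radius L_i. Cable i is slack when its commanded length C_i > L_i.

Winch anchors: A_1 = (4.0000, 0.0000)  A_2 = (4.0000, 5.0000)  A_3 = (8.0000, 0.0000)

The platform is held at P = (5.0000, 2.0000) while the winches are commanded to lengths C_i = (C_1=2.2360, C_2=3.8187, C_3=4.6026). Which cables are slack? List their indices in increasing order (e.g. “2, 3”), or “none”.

cable 1: √((-1.0000)²+(-2.0000)²)=2.2361, C_1=2.2360: taut
cable 2: √((-1.0000)²+(3.0000)²)=3.1623, C_2=3.8187: slack
cable 3: √((3.0000)²+(-2.0000)²)=3.6056, C_3=4.6026: slack

2, 3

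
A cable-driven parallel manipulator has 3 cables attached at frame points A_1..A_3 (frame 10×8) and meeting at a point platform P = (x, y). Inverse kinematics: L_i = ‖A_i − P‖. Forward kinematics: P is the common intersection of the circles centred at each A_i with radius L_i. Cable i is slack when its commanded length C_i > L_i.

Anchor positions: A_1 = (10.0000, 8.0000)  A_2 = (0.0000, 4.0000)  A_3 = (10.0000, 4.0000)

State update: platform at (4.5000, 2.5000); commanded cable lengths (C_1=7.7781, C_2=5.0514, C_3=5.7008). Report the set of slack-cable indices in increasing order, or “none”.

cable 1: L_1 = ‖A_1−P‖ = 7.7782;  C_1 = 7.7781 → taut
cable 2: L_2 = ‖A_2−P‖ = 4.7434;  C_2 = 5.0514 → slack
cable 3: L_3 = ‖A_3−P‖ = 5.7009;  C_3 = 5.7008 → taut

2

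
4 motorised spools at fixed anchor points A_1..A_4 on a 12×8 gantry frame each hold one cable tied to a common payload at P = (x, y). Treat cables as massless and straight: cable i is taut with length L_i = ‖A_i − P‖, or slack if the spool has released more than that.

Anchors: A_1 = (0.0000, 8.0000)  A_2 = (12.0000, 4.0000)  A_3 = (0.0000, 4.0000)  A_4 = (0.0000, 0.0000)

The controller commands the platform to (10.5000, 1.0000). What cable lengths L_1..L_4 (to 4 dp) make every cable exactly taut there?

(12.6194, 3.3541, 10.9202, 10.5475)

L_1: Δ = A_1−P = (-10.5000, 7.0000) → ‖Δ‖ = √159.2500 = 12.6194
L_2: Δ = A_2−P = (1.5000, 3.0000) → ‖Δ‖ = √11.2500 = 3.3541
L_3: Δ = A_3−P = (-10.5000, 3.0000) → ‖Δ‖ = √119.2500 = 10.9202
L_4: Δ = A_4−P = (-10.5000, -1.0000) → ‖Δ‖ = √111.2500 = 10.5475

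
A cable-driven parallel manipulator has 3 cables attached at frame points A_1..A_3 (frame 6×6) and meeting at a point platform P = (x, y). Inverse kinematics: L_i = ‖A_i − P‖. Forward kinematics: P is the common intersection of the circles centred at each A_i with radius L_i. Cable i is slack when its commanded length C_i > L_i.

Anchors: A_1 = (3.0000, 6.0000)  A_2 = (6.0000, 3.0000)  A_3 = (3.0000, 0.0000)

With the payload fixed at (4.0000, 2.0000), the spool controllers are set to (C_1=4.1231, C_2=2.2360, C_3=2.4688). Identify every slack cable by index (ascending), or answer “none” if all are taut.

3

cable 1: L_1 = ‖A_1−P‖ = 4.1231;  C_1 = 4.1231 → taut
cable 2: L_2 = ‖A_2−P‖ = 2.2361;  C_2 = 2.2360 → taut
cable 3: L_3 = ‖A_3−P‖ = 2.2361;  C_3 = 2.4688 → slack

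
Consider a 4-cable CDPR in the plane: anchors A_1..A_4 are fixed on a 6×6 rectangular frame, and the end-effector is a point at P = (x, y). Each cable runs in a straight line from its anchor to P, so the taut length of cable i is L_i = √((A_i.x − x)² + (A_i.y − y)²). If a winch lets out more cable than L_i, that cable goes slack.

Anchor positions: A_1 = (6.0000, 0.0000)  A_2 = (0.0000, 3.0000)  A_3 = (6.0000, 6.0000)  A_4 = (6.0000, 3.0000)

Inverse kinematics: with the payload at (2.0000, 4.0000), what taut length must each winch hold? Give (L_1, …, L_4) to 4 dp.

(5.6569, 2.2361, 4.4721, 4.1231)

L_1 = √((6.0000−2.0000)² + (0.0000−4.0000)²) = 5.6569
L_2 = √((0.0000−2.0000)² + (3.0000−4.0000)²) = 2.2361
L_3 = √((6.0000−2.0000)² + (6.0000−4.0000)²) = 4.4721
L_4 = √((6.0000−2.0000)² + (3.0000−4.0000)²) = 4.1231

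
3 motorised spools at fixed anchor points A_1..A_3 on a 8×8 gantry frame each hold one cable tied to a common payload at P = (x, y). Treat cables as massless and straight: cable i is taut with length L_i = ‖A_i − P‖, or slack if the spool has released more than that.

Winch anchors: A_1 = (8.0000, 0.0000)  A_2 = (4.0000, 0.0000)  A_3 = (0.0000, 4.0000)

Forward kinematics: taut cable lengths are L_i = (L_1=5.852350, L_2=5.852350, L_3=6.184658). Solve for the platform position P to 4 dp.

(6.0000, 5.5000)

circle eqns → linear via eq_j − eq_1; set c_j = A_j·A_j − L_j²
c_1 = 64.0000+0.0000−34.2500 = 29.7500
8.0000·x + 0.0000·y = c_1−c_2 = 48.0000
16.0000·x − 8.0000·y = c_1−c_3 = 52.0000
solve first two rows → x=6.0000, y=5.5000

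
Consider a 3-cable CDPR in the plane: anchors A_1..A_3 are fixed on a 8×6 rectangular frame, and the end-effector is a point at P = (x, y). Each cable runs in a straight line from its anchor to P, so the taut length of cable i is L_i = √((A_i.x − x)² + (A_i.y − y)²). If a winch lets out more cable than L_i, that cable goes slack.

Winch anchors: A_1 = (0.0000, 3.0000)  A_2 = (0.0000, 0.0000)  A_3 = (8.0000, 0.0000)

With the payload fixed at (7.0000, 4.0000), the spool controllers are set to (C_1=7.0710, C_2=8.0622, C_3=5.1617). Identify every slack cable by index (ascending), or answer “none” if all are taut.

cable 1: √((-7.0000)²+(-1.0000)²)=7.0711, C_1=7.0710: taut
cable 2: √((-7.0000)²+(-4.0000)²)=8.0623, C_2=8.0622: taut
cable 3: √((1.0000)²+(-4.0000)²)=4.1231, C_3=5.1617: slack

3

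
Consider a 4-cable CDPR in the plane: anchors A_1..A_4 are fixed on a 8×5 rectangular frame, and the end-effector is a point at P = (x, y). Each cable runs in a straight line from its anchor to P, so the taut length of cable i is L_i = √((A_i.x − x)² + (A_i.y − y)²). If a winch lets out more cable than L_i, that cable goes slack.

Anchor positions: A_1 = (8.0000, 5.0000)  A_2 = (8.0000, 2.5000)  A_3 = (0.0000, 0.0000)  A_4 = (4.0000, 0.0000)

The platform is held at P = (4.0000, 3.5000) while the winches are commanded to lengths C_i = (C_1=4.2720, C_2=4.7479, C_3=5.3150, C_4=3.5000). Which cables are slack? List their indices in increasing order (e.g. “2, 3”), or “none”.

2

i=1: geometric 4.2720 vs commanded 4.2720 ⇒ taut
i=2: geometric 4.1231 vs commanded 4.7479 ⇒ slack
i=3: geometric 5.3151 vs commanded 5.3150 ⇒ taut
i=4: geometric 3.5000 vs commanded 3.5000 ⇒ taut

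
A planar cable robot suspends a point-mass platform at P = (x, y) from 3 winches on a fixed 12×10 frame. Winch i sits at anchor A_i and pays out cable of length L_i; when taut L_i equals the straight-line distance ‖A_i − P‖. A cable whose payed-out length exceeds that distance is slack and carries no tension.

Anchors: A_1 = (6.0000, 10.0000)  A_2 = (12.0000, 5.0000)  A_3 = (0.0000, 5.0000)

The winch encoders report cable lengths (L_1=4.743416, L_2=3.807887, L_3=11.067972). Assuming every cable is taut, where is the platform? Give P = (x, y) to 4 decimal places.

(10.5000, 8.5000)

each cable: (A_i−P)·(A_i−P) = L_i²; let c_i = ‖A_i‖²−L_i²
c_1 = 36.0000+100.0000−22.5000 = 113.5000
row 1: -12.0000x + 10.0000y = -41.0000  (c_2=154.5000)
row 2: 12.0000x + 10.0000y = 211.0000  (c_3=-97.5000)
Cramer on rows 1–2 → x = 10.5000, y = 8.5000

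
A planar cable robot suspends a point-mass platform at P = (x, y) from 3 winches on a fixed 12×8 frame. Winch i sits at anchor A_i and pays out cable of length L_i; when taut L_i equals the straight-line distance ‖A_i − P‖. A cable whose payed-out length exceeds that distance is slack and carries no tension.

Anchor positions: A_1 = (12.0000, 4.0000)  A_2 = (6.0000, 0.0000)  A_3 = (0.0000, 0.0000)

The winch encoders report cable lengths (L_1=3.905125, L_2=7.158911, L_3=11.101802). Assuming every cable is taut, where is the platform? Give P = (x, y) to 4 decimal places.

(9.0000, 6.5000)

circle eqns → linear via eq_j − eq_1; set k_j = A_j·A_j − L_j²
k_1 = 144.0000+16.0000−15.2500 = 144.7500
12.0000·x + 8.0000·y = k_1−k_2 = 160.0000
24.0000·x + 8.0000·y = k_1−k_3 = 268.0000
solve first two rows → x=9.0000, y=6.5000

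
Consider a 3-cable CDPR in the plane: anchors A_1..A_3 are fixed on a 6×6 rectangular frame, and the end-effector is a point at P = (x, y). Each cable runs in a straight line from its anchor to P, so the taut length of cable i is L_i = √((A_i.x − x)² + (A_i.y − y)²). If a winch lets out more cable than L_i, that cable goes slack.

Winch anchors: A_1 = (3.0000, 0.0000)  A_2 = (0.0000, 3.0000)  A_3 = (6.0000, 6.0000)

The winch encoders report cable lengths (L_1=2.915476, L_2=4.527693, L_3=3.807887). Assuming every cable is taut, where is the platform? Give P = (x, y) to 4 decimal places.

circle eqns → linear via eq_j − eq_1; set q_j = A_j·A_j − L_j²
q_1 = 9.0000+0.0000−8.5000 = 0.5000
6.0000·x − 6.0000·y = q_1−q_2 = 12.0000
-6.0000·x − 12.0000·y = q_1−q_3 = -57.0000
solve first two rows → x=4.5000, y=2.5000

(4.5000, 2.5000)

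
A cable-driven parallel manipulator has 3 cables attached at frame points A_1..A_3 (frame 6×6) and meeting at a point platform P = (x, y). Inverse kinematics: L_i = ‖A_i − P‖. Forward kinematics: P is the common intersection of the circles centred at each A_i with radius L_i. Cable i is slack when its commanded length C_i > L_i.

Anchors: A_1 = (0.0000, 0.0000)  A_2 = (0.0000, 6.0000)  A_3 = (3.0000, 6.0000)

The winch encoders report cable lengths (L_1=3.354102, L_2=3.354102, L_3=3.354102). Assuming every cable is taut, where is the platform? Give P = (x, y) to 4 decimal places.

each cable: (A_i−P)·(A_i−P) = L_i²; let q_i = ‖A_i‖²−L_i²
q_1 = 0.0000+0.0000−11.2500 = -11.2500
row 1: 0.0000x − 12.0000y = -36.0000  (q_2=24.7500)
row 2: -6.0000x − 12.0000y = -45.0000  (q_3=33.7500)
Cramer on rows 1–2 → x = 1.5000, y = 3.0000

(1.5000, 3.0000)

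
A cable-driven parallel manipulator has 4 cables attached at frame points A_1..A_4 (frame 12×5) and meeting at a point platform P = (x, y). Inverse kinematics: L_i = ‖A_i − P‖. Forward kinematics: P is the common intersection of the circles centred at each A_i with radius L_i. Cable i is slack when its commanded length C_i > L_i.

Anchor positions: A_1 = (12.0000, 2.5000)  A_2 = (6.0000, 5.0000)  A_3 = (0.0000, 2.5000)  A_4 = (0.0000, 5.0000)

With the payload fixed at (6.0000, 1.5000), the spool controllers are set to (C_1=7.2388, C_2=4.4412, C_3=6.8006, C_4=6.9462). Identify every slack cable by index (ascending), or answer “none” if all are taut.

1, 2, 3

i=1: geometric 6.0828 vs commanded 7.2388 ⇒ slack
i=2: geometric 3.5000 vs commanded 4.4412 ⇒ slack
i=3: geometric 6.0828 vs commanded 6.8006 ⇒ slack
i=4: geometric 6.9462 vs commanded 6.9462 ⇒ taut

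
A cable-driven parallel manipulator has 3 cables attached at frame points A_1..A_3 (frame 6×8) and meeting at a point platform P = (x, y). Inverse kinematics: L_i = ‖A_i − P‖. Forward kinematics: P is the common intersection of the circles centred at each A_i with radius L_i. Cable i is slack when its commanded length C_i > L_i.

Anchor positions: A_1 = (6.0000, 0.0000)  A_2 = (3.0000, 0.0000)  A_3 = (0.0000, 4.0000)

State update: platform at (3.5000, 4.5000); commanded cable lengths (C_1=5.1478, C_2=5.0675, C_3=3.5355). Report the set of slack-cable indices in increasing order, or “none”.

2

i=1: geometric 5.1478 vs commanded 5.1478 ⇒ taut
i=2: geometric 4.5277 vs commanded 5.0675 ⇒ slack
i=3: geometric 3.5355 vs commanded 3.5355 ⇒ taut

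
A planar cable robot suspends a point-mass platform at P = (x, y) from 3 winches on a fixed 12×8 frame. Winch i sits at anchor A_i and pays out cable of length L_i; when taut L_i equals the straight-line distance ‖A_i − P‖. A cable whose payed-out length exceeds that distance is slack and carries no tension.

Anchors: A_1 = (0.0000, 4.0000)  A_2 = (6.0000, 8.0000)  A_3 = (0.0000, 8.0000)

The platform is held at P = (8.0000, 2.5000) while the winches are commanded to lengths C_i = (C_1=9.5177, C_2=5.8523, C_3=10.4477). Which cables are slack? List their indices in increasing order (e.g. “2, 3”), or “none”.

cable 1: L_1 = ‖A_1−P‖ = 8.1394;  C_1 = 9.5177 → slack
cable 2: L_2 = ‖A_2−P‖ = 5.8523;  C_2 = 5.8523 → taut
cable 3: L_3 = ‖A_3−P‖ = 9.7082;  C_3 = 10.4477 → slack

1, 3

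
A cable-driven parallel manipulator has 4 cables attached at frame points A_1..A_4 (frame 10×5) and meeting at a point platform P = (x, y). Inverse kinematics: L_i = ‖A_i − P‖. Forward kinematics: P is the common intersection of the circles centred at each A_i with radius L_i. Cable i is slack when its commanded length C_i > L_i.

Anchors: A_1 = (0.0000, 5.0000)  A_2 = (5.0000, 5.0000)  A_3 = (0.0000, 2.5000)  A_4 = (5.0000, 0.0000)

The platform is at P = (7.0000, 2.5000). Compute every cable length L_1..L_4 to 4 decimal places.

(7.4330, 3.2016, 7.0000, 3.2016)

L_1: Δ = A_1−P = (-7.0000, 2.5000) → ‖Δ‖ = √55.2500 = 7.4330
L_2: Δ = A_2−P = (-2.0000, 2.5000) → ‖Δ‖ = √10.2500 = 3.2016
L_3: Δ = A_3−P = (-7.0000, 0.0000) → ‖Δ‖ = √49.0000 = 7.0000
L_4: Δ = A_4−P = (-2.0000, -2.5000) → ‖Δ‖ = √10.2500 = 3.2016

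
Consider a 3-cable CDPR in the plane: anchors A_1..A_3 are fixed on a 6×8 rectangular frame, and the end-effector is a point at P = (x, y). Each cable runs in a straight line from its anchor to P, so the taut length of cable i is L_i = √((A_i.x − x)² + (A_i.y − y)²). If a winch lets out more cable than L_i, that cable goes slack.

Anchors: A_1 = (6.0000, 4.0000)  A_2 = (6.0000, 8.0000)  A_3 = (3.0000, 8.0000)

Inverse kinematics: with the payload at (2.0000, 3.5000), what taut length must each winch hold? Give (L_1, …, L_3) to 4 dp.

L_1 = √((6.0000−2.0000)² + (4.0000−3.5000)²) = 4.0311
L_2 = √((6.0000−2.0000)² + (8.0000−3.5000)²) = 6.0208
L_3 = √((3.0000−2.0000)² + (8.0000−3.5000)²) = 4.6098

(4.0311, 6.0208, 4.6098)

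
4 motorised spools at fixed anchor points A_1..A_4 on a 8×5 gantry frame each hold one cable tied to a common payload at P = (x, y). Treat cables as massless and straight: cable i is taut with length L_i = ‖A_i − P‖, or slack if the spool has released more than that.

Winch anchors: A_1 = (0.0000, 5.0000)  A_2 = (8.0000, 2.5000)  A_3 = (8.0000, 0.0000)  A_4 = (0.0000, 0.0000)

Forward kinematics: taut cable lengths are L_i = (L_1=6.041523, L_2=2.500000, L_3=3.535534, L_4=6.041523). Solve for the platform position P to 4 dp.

(5.5000, 2.5000)

expand ‖A_i−P‖²=L_i² and subtract eq 1 (c_i ≔ ‖A_i‖²−L_i²)
c_1 = 0.0000+25.0000−36.5000 = -11.5000
eq1−eq2 → [-16.0000  5.0000]·P = -75.5000
eq1−eq3 → [-16.0000  10.0000]·P = -63.0000
eq1−eq4 → [0.0000  10.0000]·P = 25.0000
2×2 solve → P = (5.5000, 2.5000)
check cable 4: ‖A_4−P‖² = 36.5000 ≈ L_4² = 36.5000 ✓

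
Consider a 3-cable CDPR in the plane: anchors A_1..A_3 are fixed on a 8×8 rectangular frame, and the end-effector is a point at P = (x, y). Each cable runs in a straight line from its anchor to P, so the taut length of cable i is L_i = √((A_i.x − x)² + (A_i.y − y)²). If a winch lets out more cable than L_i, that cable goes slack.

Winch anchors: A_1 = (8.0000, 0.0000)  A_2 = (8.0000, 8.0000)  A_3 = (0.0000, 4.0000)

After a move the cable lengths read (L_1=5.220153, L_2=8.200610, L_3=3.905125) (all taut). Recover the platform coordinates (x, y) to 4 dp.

circle eqns → linear via eq_j − eq_1; set k_j = A_j·A_j − L_j²
k_1 = 64.0000+0.0000−27.2500 = 36.7500
0.0000·x − 16.0000·y = k_1−k_2 = -24.0000
16.0000·x − 8.0000·y = k_1−k_3 = 36.0000
solve first two rows → x=3.0000, y=1.5000

(3.0000, 1.5000)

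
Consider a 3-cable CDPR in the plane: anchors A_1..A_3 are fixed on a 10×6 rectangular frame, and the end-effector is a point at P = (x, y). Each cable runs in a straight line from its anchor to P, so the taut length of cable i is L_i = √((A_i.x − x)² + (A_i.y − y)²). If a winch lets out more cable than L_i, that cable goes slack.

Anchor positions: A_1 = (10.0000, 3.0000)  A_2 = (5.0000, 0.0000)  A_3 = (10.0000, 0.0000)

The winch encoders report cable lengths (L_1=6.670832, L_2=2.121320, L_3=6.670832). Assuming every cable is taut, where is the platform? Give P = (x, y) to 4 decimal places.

(3.5000, 1.5000)

circle eqns → linear via eq_j − eq_1; set q_j = A_j·A_j − L_j²
q_1 = 100.0000+9.0000−44.5000 = 64.5000
10.0000·x + 6.0000·y = q_1−q_2 = 44.0000
0.0000·x + 6.0000·y = q_1−q_3 = 9.0000
solve first two rows → x=3.5000, y=1.5000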